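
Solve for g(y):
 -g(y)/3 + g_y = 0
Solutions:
 g(y) = C1*exp(y/3)


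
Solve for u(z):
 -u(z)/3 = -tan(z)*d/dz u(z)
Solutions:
 u(z) = C1*sin(z)^(1/3)


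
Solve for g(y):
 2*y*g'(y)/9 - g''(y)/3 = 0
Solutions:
 g(y) = C1 + C2*erfi(sqrt(3)*y/3)


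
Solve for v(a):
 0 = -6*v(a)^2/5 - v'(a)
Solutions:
 v(a) = 5/(C1 + 6*a)


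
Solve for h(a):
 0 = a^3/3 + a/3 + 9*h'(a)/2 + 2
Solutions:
 h(a) = C1 - a^4/54 - a^2/27 - 4*a/9


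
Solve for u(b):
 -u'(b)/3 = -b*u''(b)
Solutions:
 u(b) = C1 + C2*b^(4/3)


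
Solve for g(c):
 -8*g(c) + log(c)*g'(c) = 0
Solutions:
 g(c) = C1*exp(8*li(c))


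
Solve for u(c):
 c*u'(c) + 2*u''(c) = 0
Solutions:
 u(c) = C1 + C2*erf(c/2)


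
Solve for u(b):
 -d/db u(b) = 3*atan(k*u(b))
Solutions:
 Integral(1/atan(_y*k), (_y, u(b))) = C1 - 3*b


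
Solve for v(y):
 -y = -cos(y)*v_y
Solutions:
 v(y) = C1 + Integral(y/cos(y), y)


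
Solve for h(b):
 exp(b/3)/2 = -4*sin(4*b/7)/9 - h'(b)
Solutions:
 h(b) = C1 - 3*exp(b/3)/2 + 7*cos(4*b/7)/9


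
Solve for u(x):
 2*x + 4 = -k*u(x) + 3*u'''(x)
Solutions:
 u(x) = C1*exp(3^(2/3)*k^(1/3)*x/3) + C2*exp(k^(1/3)*x*(-3^(2/3) + 3*3^(1/6)*I)/6) + C3*exp(-k^(1/3)*x*(3^(2/3) + 3*3^(1/6)*I)/6) - 2*x/k - 4/k


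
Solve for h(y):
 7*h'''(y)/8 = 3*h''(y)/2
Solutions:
 h(y) = C1 + C2*y + C3*exp(12*y/7)


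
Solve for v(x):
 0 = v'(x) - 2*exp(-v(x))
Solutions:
 v(x) = log(C1 + 2*x)


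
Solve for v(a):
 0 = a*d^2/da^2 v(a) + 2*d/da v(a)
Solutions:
 v(a) = C1 + C2/a


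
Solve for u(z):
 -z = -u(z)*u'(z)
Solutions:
 u(z) = -sqrt(C1 + z^2)
 u(z) = sqrt(C1 + z^2)


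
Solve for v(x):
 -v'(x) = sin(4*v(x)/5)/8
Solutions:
 x/8 + 5*log(cos(4*v(x)/5) - 1)/8 - 5*log(cos(4*v(x)/5) + 1)/8 = C1


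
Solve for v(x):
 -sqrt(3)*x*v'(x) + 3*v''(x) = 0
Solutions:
 v(x) = C1 + C2*erfi(sqrt(2)*3^(3/4)*x/6)


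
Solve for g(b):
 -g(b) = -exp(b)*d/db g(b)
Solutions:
 g(b) = C1*exp(-exp(-b))


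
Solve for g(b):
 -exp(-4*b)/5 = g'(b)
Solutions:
 g(b) = C1 + exp(-4*b)/20


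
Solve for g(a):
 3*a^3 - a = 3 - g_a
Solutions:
 g(a) = C1 - 3*a^4/4 + a^2/2 + 3*a


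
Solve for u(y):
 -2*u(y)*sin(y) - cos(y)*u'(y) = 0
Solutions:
 u(y) = C1*cos(y)^2


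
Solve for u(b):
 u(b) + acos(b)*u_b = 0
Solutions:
 u(b) = C1*exp(-Integral(1/acos(b), b))


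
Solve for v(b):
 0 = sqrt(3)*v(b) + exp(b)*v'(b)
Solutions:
 v(b) = C1*exp(sqrt(3)*exp(-b))


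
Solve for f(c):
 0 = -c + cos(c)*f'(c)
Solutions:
 f(c) = C1 + Integral(c/cos(c), c)


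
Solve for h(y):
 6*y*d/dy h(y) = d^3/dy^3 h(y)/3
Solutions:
 h(y) = C1 + Integral(C2*airyai(18^(1/3)*y) + C3*airybi(18^(1/3)*y), y)


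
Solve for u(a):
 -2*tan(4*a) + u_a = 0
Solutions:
 u(a) = C1 - log(cos(4*a))/2


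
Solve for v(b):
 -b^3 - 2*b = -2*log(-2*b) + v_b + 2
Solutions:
 v(b) = C1 - b^4/4 - b^2 + 2*b*log(-b) + 2*b*(-2 + log(2))


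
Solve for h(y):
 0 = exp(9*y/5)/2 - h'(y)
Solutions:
 h(y) = C1 + 5*exp(9*y/5)/18


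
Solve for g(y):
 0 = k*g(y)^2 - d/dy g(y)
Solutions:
 g(y) = -1/(C1 + k*y)


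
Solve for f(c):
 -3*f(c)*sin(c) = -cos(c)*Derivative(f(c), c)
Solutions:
 f(c) = C1/cos(c)^3


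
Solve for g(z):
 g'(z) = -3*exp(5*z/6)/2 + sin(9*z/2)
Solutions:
 g(z) = C1 - 9*exp(5*z/6)/5 - 2*cos(9*z/2)/9


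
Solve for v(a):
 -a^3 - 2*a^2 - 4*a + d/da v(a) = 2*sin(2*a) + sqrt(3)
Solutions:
 v(a) = C1 + a^4/4 + 2*a^3/3 + 2*a^2 + sqrt(3)*a - cos(2*a)


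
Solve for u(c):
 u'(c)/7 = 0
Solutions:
 u(c) = C1


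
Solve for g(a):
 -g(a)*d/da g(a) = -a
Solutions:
 g(a) = -sqrt(C1 + a^2)
 g(a) = sqrt(C1 + a^2)


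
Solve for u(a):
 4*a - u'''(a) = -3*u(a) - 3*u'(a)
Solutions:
 u(a) = C1*exp(-2^(1/3)*a*(2/(sqrt(5) + 3)^(1/3) + 2^(1/3)*(sqrt(5) + 3)^(1/3))/4)*sin(2^(1/3)*sqrt(3)*a*(-2^(1/3)*(sqrt(5) + 3)^(1/3) + 2/(sqrt(5) + 3)^(1/3))/4) + C2*exp(-2^(1/3)*a*(2/(sqrt(5) + 3)^(1/3) + 2^(1/3)*(sqrt(5) + 3)^(1/3))/4)*cos(2^(1/3)*sqrt(3)*a*(-2^(1/3)*(sqrt(5) + 3)^(1/3) + 2/(sqrt(5) + 3)^(1/3))/4) + C3*exp(2^(1/3)*a*((sqrt(5) + 3)^(-1/3) + 2^(1/3)*(sqrt(5) + 3)^(1/3)/2)) - 4*a/3 + 4/3


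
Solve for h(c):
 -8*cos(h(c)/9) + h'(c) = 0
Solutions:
 -8*c - 9*log(sin(h(c)/9) - 1)/2 + 9*log(sin(h(c)/9) + 1)/2 = C1


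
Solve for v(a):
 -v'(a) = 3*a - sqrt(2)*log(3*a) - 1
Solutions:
 v(a) = C1 - 3*a^2/2 + sqrt(2)*a*log(a) - sqrt(2)*a + a + sqrt(2)*a*log(3)


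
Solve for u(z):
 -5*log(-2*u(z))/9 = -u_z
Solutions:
 -9*Integral(1/(log(-_y) + log(2)), (_y, u(z)))/5 = C1 - z


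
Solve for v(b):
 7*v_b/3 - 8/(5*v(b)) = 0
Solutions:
 v(b) = -sqrt(C1 + 1680*b)/35
 v(b) = sqrt(C1 + 1680*b)/35


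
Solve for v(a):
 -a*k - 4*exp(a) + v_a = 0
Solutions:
 v(a) = C1 + a^2*k/2 + 4*exp(a)


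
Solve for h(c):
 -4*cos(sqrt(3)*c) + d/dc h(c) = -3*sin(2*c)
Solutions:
 h(c) = C1 + 4*sqrt(3)*sin(sqrt(3)*c)/3 + 3*cos(2*c)/2


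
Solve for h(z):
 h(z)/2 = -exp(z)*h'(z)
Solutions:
 h(z) = C1*exp(exp(-z)/2)


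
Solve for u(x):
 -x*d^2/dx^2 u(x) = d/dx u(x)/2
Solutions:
 u(x) = C1 + C2*sqrt(x)


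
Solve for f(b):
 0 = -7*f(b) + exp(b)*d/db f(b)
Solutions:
 f(b) = C1*exp(-7*exp(-b))


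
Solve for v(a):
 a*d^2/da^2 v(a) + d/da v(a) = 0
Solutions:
 v(a) = C1 + C2*log(a)


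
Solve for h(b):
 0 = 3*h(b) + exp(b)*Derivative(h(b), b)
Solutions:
 h(b) = C1*exp(3*exp(-b))


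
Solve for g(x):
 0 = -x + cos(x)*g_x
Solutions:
 g(x) = C1 + Integral(x/cos(x), x)


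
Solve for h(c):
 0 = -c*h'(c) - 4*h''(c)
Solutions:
 h(c) = C1 + C2*erf(sqrt(2)*c/4)


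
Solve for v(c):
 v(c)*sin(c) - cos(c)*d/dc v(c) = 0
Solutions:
 v(c) = C1/cos(c)


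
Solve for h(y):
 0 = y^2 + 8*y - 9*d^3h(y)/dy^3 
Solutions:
 h(y) = C1 + C2*y + C3*y^2 + y^5/540 + y^4/27


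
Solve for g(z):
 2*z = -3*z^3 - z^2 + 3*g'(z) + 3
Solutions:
 g(z) = C1 + z^4/4 + z^3/9 + z^2/3 - z


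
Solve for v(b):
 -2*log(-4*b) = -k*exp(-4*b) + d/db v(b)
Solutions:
 v(b) = C1 - 2*b*log(-b) + 2*b*(1 - 2*log(2)) - k*exp(-4*b)/4


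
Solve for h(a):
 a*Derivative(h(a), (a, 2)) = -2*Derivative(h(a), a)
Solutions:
 h(a) = C1 + C2/a


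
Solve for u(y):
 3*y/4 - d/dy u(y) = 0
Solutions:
 u(y) = C1 + 3*y^2/8


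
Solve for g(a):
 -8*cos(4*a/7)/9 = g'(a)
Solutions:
 g(a) = C1 - 14*sin(4*a/7)/9


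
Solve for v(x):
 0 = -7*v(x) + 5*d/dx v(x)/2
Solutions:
 v(x) = C1*exp(14*x/5)


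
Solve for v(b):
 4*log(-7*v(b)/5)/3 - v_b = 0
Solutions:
 -3*Integral(1/(log(-_y) - log(5) + log(7)), (_y, v(b)))/4 = C1 - b


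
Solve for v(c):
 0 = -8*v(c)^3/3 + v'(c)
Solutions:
 v(c) = -sqrt(6)*sqrt(-1/(C1 + 8*c))/2
 v(c) = sqrt(6)*sqrt(-1/(C1 + 8*c))/2


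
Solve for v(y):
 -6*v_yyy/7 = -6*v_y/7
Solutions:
 v(y) = C1 + C2*exp(-y) + C3*exp(y)


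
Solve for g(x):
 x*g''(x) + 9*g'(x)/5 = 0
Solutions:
 g(x) = C1 + C2/x^(4/5)


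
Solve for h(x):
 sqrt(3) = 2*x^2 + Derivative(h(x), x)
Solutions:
 h(x) = C1 - 2*x^3/3 + sqrt(3)*x


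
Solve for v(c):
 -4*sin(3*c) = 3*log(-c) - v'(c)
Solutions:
 v(c) = C1 + 3*c*log(-c) - 3*c - 4*cos(3*c)/3


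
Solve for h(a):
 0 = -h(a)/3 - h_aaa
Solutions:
 h(a) = C3*exp(-3^(2/3)*a/3) + (C1*sin(3^(1/6)*a/2) + C2*cos(3^(1/6)*a/2))*exp(3^(2/3)*a/6)


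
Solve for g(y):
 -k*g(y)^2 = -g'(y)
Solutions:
 g(y) = -1/(C1 + k*y)


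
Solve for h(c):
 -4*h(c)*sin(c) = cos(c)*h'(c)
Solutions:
 h(c) = C1*cos(c)^4


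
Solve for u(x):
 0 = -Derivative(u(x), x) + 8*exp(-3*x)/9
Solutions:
 u(x) = C1 - 8*exp(-3*x)/27


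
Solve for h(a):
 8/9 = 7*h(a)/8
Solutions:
 h(a) = 64/63


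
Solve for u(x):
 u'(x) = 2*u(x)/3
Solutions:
 u(x) = C1*exp(2*x/3)


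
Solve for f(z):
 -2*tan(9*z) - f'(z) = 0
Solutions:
 f(z) = C1 + 2*log(cos(9*z))/9


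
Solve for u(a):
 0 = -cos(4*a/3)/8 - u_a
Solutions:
 u(a) = C1 - 3*sin(4*a/3)/32


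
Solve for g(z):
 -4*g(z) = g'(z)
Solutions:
 g(z) = C1*exp(-4*z)


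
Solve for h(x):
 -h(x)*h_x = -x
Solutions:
 h(x) = -sqrt(C1 + x^2)
 h(x) = sqrt(C1 + x^2)


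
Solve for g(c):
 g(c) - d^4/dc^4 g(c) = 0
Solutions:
 g(c) = C1*exp(-c) + C2*exp(c) + C3*sin(c) + C4*cos(c)


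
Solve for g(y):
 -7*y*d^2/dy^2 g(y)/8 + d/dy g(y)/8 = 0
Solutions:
 g(y) = C1 + C2*y^(8/7)


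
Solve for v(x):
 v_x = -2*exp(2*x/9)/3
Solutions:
 v(x) = C1 - 3*exp(2*x/9)


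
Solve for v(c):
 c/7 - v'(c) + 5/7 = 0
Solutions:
 v(c) = C1 + c^2/14 + 5*c/7


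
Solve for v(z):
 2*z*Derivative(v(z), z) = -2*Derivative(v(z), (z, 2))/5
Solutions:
 v(z) = C1 + C2*erf(sqrt(10)*z/2)


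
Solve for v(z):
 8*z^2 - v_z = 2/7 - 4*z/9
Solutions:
 v(z) = C1 + 8*z^3/3 + 2*z^2/9 - 2*z/7


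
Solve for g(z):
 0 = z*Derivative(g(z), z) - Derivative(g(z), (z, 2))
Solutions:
 g(z) = C1 + C2*erfi(sqrt(2)*z/2)


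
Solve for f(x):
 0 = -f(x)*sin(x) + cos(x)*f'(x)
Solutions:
 f(x) = C1/cos(x)


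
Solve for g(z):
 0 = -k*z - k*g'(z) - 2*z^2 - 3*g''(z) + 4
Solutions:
 g(z) = C1 + C2*exp(-k*z/3) - z^2/2 - 2*z^3/(3*k) + 7*z/k + 6*z^2/k^2 - 36*z/k^3


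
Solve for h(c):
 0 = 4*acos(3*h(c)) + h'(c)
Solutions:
 Integral(1/acos(3*_y), (_y, h(c))) = C1 - 4*c


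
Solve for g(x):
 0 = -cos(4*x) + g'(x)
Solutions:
 g(x) = C1 + sin(4*x)/4


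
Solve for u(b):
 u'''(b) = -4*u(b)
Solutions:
 u(b) = C3*exp(-2^(2/3)*b) + (C1*sin(2^(2/3)*sqrt(3)*b/2) + C2*cos(2^(2/3)*sqrt(3)*b/2))*exp(2^(2/3)*b/2)


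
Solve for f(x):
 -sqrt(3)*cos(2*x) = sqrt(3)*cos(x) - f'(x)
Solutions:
 f(x) = C1 + sqrt(3)*sin(x) + sqrt(3)*sin(2*x)/2


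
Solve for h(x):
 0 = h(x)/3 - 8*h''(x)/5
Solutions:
 h(x) = C1*exp(-sqrt(30)*x/12) + C2*exp(sqrt(30)*x/12)


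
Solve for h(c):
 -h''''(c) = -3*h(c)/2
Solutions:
 h(c) = C1*exp(-2^(3/4)*3^(1/4)*c/2) + C2*exp(2^(3/4)*3^(1/4)*c/2) + C3*sin(2^(3/4)*3^(1/4)*c/2) + C4*cos(2^(3/4)*3^(1/4)*c/2)


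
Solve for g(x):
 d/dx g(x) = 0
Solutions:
 g(x) = C1


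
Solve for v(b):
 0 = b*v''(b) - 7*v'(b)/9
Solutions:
 v(b) = C1 + C2*b^(16/9)


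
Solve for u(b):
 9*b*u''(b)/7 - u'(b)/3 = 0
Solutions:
 u(b) = C1 + C2*b^(34/27)


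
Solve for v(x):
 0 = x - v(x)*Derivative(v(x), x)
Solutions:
 v(x) = -sqrt(C1 + x^2)
 v(x) = sqrt(C1 + x^2)


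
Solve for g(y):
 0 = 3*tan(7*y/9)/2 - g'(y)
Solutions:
 g(y) = C1 - 27*log(cos(7*y/9))/14


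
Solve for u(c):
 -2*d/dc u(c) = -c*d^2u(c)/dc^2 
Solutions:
 u(c) = C1 + C2*c^3


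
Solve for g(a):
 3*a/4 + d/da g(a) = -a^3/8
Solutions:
 g(a) = C1 - a^4/32 - 3*a^2/8


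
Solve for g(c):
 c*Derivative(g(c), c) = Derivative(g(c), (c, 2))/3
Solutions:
 g(c) = C1 + C2*erfi(sqrt(6)*c/2)


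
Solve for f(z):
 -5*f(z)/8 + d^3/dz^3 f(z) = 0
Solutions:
 f(z) = C3*exp(5^(1/3)*z/2) + (C1*sin(sqrt(3)*5^(1/3)*z/4) + C2*cos(sqrt(3)*5^(1/3)*z/4))*exp(-5^(1/3)*z/4)


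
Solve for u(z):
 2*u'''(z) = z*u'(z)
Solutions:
 u(z) = C1 + Integral(C2*airyai(2^(2/3)*z/2) + C3*airybi(2^(2/3)*z/2), z)


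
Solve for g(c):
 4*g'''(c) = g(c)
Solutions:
 g(c) = C3*exp(2^(1/3)*c/2) + (C1*sin(2^(1/3)*sqrt(3)*c/4) + C2*cos(2^(1/3)*sqrt(3)*c/4))*exp(-2^(1/3)*c/4)


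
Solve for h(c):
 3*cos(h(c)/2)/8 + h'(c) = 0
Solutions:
 3*c/8 - log(sin(h(c)/2) - 1) + log(sin(h(c)/2) + 1) = C1


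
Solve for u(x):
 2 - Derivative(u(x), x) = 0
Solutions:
 u(x) = C1 + 2*x


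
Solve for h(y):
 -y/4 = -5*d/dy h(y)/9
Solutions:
 h(y) = C1 + 9*y^2/40


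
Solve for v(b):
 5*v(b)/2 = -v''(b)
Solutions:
 v(b) = C1*sin(sqrt(10)*b/2) + C2*cos(sqrt(10)*b/2)


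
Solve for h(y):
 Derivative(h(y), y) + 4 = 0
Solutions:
 h(y) = C1 - 4*y


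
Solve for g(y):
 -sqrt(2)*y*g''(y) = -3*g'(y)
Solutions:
 g(y) = C1 + C2*y^(1 + 3*sqrt(2)/2)


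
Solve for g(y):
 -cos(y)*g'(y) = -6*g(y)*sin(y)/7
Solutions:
 g(y) = C1/cos(y)^(6/7)


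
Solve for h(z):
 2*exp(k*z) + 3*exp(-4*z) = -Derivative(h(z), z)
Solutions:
 h(z) = C1 + 3*exp(-4*z)/4 - 2*exp(k*z)/k


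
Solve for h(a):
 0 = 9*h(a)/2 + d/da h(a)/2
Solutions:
 h(a) = C1*exp(-9*a)


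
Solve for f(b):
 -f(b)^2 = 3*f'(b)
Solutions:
 f(b) = 3/(C1 + b)


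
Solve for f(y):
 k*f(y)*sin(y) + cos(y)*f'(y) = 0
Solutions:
 f(y) = C1*exp(k*log(cos(y)))


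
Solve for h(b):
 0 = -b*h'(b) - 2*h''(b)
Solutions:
 h(b) = C1 + C2*erf(b/2)


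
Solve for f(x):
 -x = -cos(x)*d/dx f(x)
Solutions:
 f(x) = C1 + Integral(x/cos(x), x)


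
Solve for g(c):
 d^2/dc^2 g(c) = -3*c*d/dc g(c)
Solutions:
 g(c) = C1 + C2*erf(sqrt(6)*c/2)


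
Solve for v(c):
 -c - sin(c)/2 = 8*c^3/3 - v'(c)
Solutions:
 v(c) = C1 + 2*c^4/3 + c^2/2 - cos(c)/2


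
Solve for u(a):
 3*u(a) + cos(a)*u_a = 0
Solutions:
 u(a) = C1*(sin(a) - 1)^(3/2)/(sin(a) + 1)^(3/2)


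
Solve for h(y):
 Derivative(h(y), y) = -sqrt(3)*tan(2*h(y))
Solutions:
 h(y) = -asin(C1*exp(-2*sqrt(3)*y))/2 + pi/2
 h(y) = asin(C1*exp(-2*sqrt(3)*y))/2


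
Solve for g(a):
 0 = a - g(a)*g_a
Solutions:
 g(a) = -sqrt(C1 + a^2)
 g(a) = sqrt(C1 + a^2)


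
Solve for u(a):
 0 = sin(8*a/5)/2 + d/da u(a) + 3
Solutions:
 u(a) = C1 - 3*a + 5*cos(8*a/5)/16


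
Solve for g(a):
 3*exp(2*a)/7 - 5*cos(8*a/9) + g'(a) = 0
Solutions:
 g(a) = C1 - 3*exp(2*a)/14 + 45*sin(8*a/9)/8


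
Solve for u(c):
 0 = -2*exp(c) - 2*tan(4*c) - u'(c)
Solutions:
 u(c) = C1 - 2*exp(c) + log(cos(4*c))/2


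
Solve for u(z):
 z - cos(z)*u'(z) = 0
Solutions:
 u(z) = C1 + Integral(z/cos(z), z)


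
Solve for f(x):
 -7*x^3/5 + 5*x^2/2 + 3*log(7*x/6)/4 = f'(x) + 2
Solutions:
 f(x) = C1 - 7*x^4/20 + 5*x^3/6 + 3*x*log(x)/4 - 11*x/4 - 3*x*log(6)/4 + 3*x*log(7)/4


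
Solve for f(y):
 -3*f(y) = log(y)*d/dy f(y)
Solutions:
 f(y) = C1*exp(-3*li(y))


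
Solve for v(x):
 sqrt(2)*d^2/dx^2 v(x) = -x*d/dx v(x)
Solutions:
 v(x) = C1 + C2*erf(2^(1/4)*x/2)


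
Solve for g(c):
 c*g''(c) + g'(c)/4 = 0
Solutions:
 g(c) = C1 + C2*c^(3/4)


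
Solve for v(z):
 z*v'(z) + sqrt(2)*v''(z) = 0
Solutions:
 v(z) = C1 + C2*erf(2^(1/4)*z/2)


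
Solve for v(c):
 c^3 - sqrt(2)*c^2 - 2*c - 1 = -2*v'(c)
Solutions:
 v(c) = C1 - c^4/8 + sqrt(2)*c^3/6 + c^2/2 + c/2


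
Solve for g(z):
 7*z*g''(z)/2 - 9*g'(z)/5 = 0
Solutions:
 g(z) = C1 + C2*z^(53/35)


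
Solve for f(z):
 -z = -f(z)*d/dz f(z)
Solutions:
 f(z) = -sqrt(C1 + z^2)
 f(z) = sqrt(C1 + z^2)


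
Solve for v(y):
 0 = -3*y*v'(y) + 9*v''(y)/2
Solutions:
 v(y) = C1 + C2*erfi(sqrt(3)*y/3)


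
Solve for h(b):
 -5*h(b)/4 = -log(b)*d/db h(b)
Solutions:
 h(b) = C1*exp(5*li(b)/4)


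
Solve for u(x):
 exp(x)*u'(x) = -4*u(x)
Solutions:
 u(x) = C1*exp(4*exp(-x))


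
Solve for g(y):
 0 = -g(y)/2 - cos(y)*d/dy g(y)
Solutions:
 g(y) = C1*(sin(y) - 1)^(1/4)/(sin(y) + 1)^(1/4)


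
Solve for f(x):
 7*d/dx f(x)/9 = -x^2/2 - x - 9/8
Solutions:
 f(x) = C1 - 3*x^3/14 - 9*x^2/14 - 81*x/56


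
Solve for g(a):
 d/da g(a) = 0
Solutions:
 g(a) = C1


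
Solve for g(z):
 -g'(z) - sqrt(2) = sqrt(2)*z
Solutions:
 g(z) = C1 - sqrt(2)*z^2/2 - sqrt(2)*z


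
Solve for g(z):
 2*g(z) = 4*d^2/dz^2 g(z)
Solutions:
 g(z) = C1*exp(-sqrt(2)*z/2) + C2*exp(sqrt(2)*z/2)


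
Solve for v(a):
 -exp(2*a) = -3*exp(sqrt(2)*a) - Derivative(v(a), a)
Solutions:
 v(a) = C1 + exp(2*a)/2 - 3*sqrt(2)*exp(sqrt(2)*a)/2


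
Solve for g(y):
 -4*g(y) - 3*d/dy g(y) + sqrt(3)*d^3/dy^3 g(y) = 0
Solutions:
 g(y) = C1*exp(-y*(3^(5/6)/(sqrt(12 - sqrt(3)) + 2*sqrt(3))^(1/3) + 3^(2/3)*(sqrt(12 - sqrt(3)) + 2*sqrt(3))^(1/3))/6)*sin(y*(-3^(1/6)*(sqrt(12 - sqrt(3)) + 2*sqrt(3))^(1/3) + 3^(1/3)/(sqrt(12 - sqrt(3)) + 2*sqrt(3))^(1/3))/2) + C2*exp(-y*(3^(5/6)/(sqrt(12 - sqrt(3)) + 2*sqrt(3))^(1/3) + 3^(2/3)*(sqrt(12 - sqrt(3)) + 2*sqrt(3))^(1/3))/6)*cos(y*(-3^(1/6)*(sqrt(12 - sqrt(3)) + 2*sqrt(3))^(1/3) + 3^(1/3)/(sqrt(12 - sqrt(3)) + 2*sqrt(3))^(1/3))/2) + C3*exp(y*(3^(5/6)/(sqrt(12 - sqrt(3)) + 2*sqrt(3))^(1/3) + 3^(2/3)*(sqrt(12 - sqrt(3)) + 2*sqrt(3))^(1/3))/3)


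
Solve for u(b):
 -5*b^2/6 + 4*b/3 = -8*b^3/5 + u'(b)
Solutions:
 u(b) = C1 + 2*b^4/5 - 5*b^3/18 + 2*b^2/3


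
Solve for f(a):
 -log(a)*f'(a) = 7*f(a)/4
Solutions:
 f(a) = C1*exp(-7*li(a)/4)


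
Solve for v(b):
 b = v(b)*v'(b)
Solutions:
 v(b) = -sqrt(C1 + b^2)
 v(b) = sqrt(C1 + b^2)


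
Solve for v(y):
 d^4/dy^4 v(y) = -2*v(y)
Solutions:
 v(y) = (C1*sin(2^(3/4)*y/2) + C2*cos(2^(3/4)*y/2))*exp(-2^(3/4)*y/2) + (C3*sin(2^(3/4)*y/2) + C4*cos(2^(3/4)*y/2))*exp(2^(3/4)*y/2)


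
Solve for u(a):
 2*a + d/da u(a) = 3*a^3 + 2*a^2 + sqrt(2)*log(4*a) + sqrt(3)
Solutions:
 u(a) = C1 + 3*a^4/4 + 2*a^3/3 - a^2 + sqrt(2)*a*log(a) - sqrt(2)*a + sqrt(3)*a + 2*sqrt(2)*a*log(2)


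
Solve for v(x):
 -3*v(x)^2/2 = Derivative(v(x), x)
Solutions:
 v(x) = 2/(C1 + 3*x)


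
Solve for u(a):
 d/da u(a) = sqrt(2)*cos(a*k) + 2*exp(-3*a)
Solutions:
 u(a) = C1 - 2*exp(-3*a)/3 + sqrt(2)*sin(a*k)/k


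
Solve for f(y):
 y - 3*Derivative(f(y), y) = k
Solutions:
 f(y) = C1 - k*y/3 + y^2/6


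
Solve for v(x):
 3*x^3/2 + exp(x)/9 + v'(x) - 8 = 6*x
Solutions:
 v(x) = C1 - 3*x^4/8 + 3*x^2 + 8*x - exp(x)/9


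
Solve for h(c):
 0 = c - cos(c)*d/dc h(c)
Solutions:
 h(c) = C1 + Integral(c/cos(c), c)


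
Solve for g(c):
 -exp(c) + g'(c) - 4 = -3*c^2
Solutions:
 g(c) = C1 - c^3 + 4*c + exp(c)


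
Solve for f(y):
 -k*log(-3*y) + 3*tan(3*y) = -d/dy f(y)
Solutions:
 f(y) = C1 + k*y*(log(-y) - 1) + k*y*log(3) + log(cos(3*y))


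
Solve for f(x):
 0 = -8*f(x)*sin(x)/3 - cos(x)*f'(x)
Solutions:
 f(x) = C1*cos(x)^(8/3)


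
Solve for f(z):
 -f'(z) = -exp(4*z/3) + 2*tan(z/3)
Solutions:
 f(z) = C1 + 3*exp(4*z/3)/4 + 6*log(cos(z/3))


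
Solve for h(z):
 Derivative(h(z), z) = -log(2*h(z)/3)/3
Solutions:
 3*Integral(1/(log(_y) - log(3) + log(2)), (_y, h(z))) = C1 - z


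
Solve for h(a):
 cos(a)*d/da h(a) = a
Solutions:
 h(a) = C1 + Integral(a/cos(a), a)


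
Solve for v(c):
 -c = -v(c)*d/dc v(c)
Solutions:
 v(c) = -sqrt(C1 + c^2)
 v(c) = sqrt(C1 + c^2)


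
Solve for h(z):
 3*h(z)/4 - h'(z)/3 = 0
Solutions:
 h(z) = C1*exp(9*z/4)


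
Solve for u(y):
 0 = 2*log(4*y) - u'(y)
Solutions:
 u(y) = C1 + 2*y*log(y) - 2*y + y*log(16)


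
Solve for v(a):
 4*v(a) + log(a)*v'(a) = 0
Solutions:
 v(a) = C1*exp(-4*li(a))


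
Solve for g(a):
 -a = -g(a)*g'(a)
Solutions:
 g(a) = -sqrt(C1 + a^2)
 g(a) = sqrt(C1 + a^2)


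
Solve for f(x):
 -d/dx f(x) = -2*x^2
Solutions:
 f(x) = C1 + 2*x^3/3


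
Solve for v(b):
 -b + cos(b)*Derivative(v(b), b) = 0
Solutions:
 v(b) = C1 + Integral(b/cos(b), b)


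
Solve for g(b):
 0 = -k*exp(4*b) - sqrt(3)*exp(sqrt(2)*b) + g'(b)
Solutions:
 g(b) = C1 + k*exp(4*b)/4 + sqrt(6)*exp(sqrt(2)*b)/2


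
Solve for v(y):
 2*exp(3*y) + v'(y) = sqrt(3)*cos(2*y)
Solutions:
 v(y) = C1 - 2*exp(3*y)/3 + sqrt(3)*sin(2*y)/2


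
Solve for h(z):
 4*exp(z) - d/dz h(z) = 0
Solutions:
 h(z) = C1 + 4*exp(z)


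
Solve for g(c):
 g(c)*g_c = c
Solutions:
 g(c) = -sqrt(C1 + c^2)
 g(c) = sqrt(C1 + c^2)


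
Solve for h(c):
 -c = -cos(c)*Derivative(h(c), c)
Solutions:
 h(c) = C1 + Integral(c/cos(c), c)


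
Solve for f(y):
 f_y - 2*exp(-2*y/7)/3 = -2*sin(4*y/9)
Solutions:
 f(y) = C1 + 9*cos(4*y/9)/2 - 7*exp(-2*y/7)/3


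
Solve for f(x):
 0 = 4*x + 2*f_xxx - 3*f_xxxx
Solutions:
 f(x) = C1 + C2*x + C3*x^2 + C4*exp(2*x/3) - x^4/12 - x^3/2


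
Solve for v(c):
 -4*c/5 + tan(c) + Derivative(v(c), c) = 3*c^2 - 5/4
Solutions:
 v(c) = C1 + c^3 + 2*c^2/5 - 5*c/4 + log(cos(c))


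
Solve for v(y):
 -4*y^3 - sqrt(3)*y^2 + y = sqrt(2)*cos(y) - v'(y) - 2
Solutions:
 v(y) = C1 + y^4 + sqrt(3)*y^3/3 - y^2/2 - 2*y + sqrt(2)*sin(y)


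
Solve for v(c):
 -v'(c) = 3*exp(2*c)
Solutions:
 v(c) = C1 - 3*exp(2*c)/2


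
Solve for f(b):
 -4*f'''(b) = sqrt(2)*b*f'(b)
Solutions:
 f(b) = C1 + Integral(C2*airyai(-sqrt(2)*b/2) + C3*airybi(-sqrt(2)*b/2), b)


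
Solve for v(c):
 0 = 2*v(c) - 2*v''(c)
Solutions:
 v(c) = C1*exp(-c) + C2*exp(c)


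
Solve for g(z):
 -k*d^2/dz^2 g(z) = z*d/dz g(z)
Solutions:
 g(z) = C1 + C2*sqrt(k)*erf(sqrt(2)*z*sqrt(1/k)/2)


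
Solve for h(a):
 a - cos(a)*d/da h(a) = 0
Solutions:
 h(a) = C1 + Integral(a/cos(a), a)


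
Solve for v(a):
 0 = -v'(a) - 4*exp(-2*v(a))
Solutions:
 v(a) = log(-sqrt(C1 - 8*a))
 v(a) = log(C1 - 8*a)/2


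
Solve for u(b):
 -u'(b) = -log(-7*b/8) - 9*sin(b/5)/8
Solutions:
 u(b) = C1 + b*log(-b) - 3*b*log(2) - b + b*log(7) - 45*cos(b/5)/8


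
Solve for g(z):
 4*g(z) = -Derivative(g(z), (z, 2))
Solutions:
 g(z) = C1*sin(2*z) + C2*cos(2*z)


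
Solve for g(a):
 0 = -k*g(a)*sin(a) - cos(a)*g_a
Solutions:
 g(a) = C1*exp(k*log(cos(a)))


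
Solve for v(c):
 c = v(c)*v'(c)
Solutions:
 v(c) = -sqrt(C1 + c^2)
 v(c) = sqrt(C1 + c^2)


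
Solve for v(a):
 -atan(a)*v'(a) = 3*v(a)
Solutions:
 v(a) = C1*exp(-3*Integral(1/atan(a), a))


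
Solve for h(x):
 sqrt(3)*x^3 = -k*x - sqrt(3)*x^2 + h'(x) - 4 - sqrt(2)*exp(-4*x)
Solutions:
 h(x) = C1 + k*x^2/2 + sqrt(3)*x^4/4 + sqrt(3)*x^3/3 + 4*x - sqrt(2)*exp(-4*x)/4


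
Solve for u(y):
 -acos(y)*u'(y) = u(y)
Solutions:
 u(y) = C1*exp(-Integral(1/acos(y), y))


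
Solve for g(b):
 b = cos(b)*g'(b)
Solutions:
 g(b) = C1 + Integral(b/cos(b), b)


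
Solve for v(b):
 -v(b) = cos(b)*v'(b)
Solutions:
 v(b) = C1*sqrt(sin(b) - 1)/sqrt(sin(b) + 1)


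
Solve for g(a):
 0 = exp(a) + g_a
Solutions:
 g(a) = C1 - exp(a)


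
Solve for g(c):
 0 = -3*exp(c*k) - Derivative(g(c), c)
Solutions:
 g(c) = C1 - 3*exp(c*k)/k


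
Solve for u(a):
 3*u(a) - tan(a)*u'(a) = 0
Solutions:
 u(a) = C1*sin(a)^3


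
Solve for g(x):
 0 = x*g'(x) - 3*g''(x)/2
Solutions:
 g(x) = C1 + C2*erfi(sqrt(3)*x/3)


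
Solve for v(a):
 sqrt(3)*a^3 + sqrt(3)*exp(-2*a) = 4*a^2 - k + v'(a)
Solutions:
 v(a) = C1 + sqrt(3)*a^4/4 - 4*a^3/3 + a*k - sqrt(3)*exp(-2*a)/2


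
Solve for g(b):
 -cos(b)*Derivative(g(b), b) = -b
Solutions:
 g(b) = C1 + Integral(b/cos(b), b)


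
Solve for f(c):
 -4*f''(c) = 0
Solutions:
 f(c) = C1 + C2*c


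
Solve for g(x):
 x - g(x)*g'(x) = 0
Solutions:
 g(x) = -sqrt(C1 + x^2)
 g(x) = sqrt(C1 + x^2)


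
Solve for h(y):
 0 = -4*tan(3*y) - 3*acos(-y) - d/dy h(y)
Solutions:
 h(y) = C1 - 3*y*acos(-y) - 3*sqrt(1 - y^2) + 4*log(cos(3*y))/3


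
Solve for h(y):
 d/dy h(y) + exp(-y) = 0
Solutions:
 h(y) = C1 + exp(-y)


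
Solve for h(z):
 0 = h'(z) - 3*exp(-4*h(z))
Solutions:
 h(z) = log(-I*(C1 + 12*z)^(1/4))
 h(z) = log(I*(C1 + 12*z)^(1/4))
 h(z) = log(-(C1 + 12*z)^(1/4))
 h(z) = log(C1 + 12*z)/4


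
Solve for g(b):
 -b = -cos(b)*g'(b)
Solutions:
 g(b) = C1 + Integral(b/cos(b), b)


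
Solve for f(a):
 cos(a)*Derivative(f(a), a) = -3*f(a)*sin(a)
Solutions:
 f(a) = C1*cos(a)^3


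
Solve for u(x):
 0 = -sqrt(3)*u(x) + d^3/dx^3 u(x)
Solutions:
 u(x) = C3*exp(3^(1/6)*x) + (C1*sin(3^(2/3)*x/2) + C2*cos(3^(2/3)*x/2))*exp(-3^(1/6)*x/2)


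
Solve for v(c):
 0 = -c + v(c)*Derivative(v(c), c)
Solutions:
 v(c) = -sqrt(C1 + c^2)
 v(c) = sqrt(C1 + c^2)


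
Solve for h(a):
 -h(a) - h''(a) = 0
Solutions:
 h(a) = C1*sin(a) + C2*cos(a)


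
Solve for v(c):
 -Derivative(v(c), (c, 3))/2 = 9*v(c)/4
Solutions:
 v(c) = C3*exp(-6^(2/3)*c/2) + (C1*sin(3*2^(2/3)*3^(1/6)*c/4) + C2*cos(3*2^(2/3)*3^(1/6)*c/4))*exp(6^(2/3)*c/4)


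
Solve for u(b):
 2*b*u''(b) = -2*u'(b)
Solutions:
 u(b) = C1 + C2*log(b)


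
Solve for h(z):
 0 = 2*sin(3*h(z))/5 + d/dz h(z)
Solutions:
 2*z/5 + log(cos(3*h(z)) - 1)/6 - log(cos(3*h(z)) + 1)/6 = C1


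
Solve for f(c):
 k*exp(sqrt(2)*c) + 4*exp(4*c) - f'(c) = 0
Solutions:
 f(c) = C1 + sqrt(2)*k*exp(sqrt(2)*c)/2 + exp(4*c)


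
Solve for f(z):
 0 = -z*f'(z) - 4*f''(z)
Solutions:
 f(z) = C1 + C2*erf(sqrt(2)*z/4)


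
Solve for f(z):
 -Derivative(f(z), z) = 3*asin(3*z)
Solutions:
 f(z) = C1 - 3*z*asin(3*z) - sqrt(1 - 9*z^2)


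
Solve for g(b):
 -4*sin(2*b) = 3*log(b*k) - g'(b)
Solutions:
 g(b) = C1 + 3*b*log(b*k) - 3*b - 2*cos(2*b)


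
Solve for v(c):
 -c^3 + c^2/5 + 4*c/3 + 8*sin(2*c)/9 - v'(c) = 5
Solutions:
 v(c) = C1 - c^4/4 + c^3/15 + 2*c^2/3 - 5*c - 4*cos(2*c)/9


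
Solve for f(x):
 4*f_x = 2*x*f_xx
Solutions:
 f(x) = C1 + C2*x^3


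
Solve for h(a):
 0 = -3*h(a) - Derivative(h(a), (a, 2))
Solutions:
 h(a) = C1*sin(sqrt(3)*a) + C2*cos(sqrt(3)*a)


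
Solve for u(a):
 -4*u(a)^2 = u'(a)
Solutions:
 u(a) = 1/(C1 + 4*a)


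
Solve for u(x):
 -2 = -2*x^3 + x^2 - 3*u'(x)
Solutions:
 u(x) = C1 - x^4/6 + x^3/9 + 2*x/3


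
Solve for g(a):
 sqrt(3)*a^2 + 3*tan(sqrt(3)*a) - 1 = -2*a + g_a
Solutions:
 g(a) = C1 + sqrt(3)*a^3/3 + a^2 - a - sqrt(3)*log(cos(sqrt(3)*a))


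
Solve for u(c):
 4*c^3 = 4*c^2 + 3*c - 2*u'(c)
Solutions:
 u(c) = C1 - c^4/2 + 2*c^3/3 + 3*c^2/4


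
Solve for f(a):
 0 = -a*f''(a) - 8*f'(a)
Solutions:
 f(a) = C1 + C2/a^7


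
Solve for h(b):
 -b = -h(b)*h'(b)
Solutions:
 h(b) = -sqrt(C1 + b^2)
 h(b) = sqrt(C1 + b^2)


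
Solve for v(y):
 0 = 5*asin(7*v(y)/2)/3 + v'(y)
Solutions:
 Integral(1/asin(7*_y/2), (_y, v(y))) = C1 - 5*y/3


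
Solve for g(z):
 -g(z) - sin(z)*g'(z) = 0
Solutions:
 g(z) = C1*sqrt(cos(z) + 1)/sqrt(cos(z) - 1)


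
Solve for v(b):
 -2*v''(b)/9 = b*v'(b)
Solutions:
 v(b) = C1 + C2*erf(3*b/2)


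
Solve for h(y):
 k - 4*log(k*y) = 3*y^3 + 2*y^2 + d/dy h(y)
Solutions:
 h(y) = C1 - 3*y^4/4 - 2*y^3/3 + y*(k + 4) - 4*y*log(k*y)


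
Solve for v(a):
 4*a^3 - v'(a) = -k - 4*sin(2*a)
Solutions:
 v(a) = C1 + a^4 + a*k - 2*cos(2*a)


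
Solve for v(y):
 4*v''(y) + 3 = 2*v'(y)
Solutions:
 v(y) = C1 + C2*exp(y/2) + 3*y/2


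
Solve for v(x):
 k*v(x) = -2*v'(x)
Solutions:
 v(x) = C1*exp(-k*x/2)


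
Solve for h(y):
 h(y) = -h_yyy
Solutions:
 h(y) = C3*exp(-y) + (C1*sin(sqrt(3)*y/2) + C2*cos(sqrt(3)*y/2))*exp(y/2)


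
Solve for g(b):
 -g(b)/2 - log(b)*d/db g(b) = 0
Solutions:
 g(b) = C1*exp(-li(b)/2)


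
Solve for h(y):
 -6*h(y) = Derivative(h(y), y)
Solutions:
 h(y) = C1*exp(-6*y)


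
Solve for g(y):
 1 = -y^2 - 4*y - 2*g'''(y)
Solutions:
 g(y) = C1 + C2*y + C3*y^2 - y^5/120 - y^4/12 - y^3/12


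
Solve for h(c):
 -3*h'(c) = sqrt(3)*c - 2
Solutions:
 h(c) = C1 - sqrt(3)*c^2/6 + 2*c/3


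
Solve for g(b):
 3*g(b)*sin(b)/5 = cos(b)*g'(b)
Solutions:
 g(b) = C1/cos(b)^(3/5)


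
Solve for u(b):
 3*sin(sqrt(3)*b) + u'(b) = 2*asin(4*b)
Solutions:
 u(b) = C1 + 2*b*asin(4*b) + sqrt(1 - 16*b^2)/2 + sqrt(3)*cos(sqrt(3)*b)


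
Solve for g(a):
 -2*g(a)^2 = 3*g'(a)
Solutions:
 g(a) = 3/(C1 + 2*a)


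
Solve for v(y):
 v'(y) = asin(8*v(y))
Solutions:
 Integral(1/asin(8*_y), (_y, v(y))) = C1 + y


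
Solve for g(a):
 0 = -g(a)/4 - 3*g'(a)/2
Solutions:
 g(a) = C1*exp(-a/6)


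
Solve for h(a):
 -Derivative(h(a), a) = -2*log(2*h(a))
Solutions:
 -Integral(1/(log(_y) + log(2)), (_y, h(a)))/2 = C1 - a


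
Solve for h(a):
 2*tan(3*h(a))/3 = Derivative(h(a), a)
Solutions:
 h(a) = -asin(C1*exp(2*a))/3 + pi/3
 h(a) = asin(C1*exp(2*a))/3


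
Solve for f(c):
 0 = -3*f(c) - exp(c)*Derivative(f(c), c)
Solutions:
 f(c) = C1*exp(3*exp(-c))


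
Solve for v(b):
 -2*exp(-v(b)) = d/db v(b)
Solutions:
 v(b) = log(C1 - 2*b)


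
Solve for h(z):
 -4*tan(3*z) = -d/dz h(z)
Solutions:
 h(z) = C1 - 4*log(cos(3*z))/3


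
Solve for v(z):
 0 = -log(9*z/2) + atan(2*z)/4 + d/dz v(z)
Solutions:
 v(z) = C1 + z*log(z) - z*atan(2*z)/4 - z - z*log(2) + 2*z*log(3) + log(4*z^2 + 1)/16


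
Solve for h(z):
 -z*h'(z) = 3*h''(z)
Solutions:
 h(z) = C1 + C2*erf(sqrt(6)*z/6)


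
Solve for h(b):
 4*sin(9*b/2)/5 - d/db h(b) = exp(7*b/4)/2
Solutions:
 h(b) = C1 - 2*exp(7*b/4)/7 - 8*cos(9*b/2)/45


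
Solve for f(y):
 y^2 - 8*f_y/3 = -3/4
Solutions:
 f(y) = C1 + y^3/8 + 9*y/32


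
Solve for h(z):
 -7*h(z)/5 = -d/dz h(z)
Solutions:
 h(z) = C1*exp(7*z/5)


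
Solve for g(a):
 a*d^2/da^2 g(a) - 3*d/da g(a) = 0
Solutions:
 g(a) = C1 + C2*a^4


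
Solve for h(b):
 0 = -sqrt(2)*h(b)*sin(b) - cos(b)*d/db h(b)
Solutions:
 h(b) = C1*cos(b)^(sqrt(2))


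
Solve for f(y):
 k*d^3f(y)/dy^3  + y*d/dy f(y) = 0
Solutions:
 f(y) = C1 + Integral(C2*airyai(y*(-1/k)^(1/3)) + C3*airybi(y*(-1/k)^(1/3)), y)


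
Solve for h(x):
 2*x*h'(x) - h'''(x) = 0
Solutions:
 h(x) = C1 + Integral(C2*airyai(2^(1/3)*x) + C3*airybi(2^(1/3)*x), x)


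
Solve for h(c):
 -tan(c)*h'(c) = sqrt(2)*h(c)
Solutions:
 h(c) = C1/sin(c)^(sqrt(2))


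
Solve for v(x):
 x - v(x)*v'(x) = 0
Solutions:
 v(x) = -sqrt(C1 + x^2)
 v(x) = sqrt(C1 + x^2)


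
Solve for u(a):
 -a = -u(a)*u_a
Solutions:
 u(a) = -sqrt(C1 + a^2)
 u(a) = sqrt(C1 + a^2)


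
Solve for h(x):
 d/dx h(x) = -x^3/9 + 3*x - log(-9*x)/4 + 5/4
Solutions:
 h(x) = C1 - x^4/36 + 3*x^2/2 - x*log(-x)/4 + x*(3 - log(3))/2


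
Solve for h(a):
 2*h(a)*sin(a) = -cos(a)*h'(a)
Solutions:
 h(a) = C1*cos(a)^2


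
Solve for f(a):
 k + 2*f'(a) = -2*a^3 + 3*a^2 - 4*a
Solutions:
 f(a) = C1 - a^4/4 + a^3/2 - a^2 - a*k/2


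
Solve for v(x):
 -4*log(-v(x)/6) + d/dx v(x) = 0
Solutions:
 -Integral(1/(log(-_y) - log(6)), (_y, v(x)))/4 = C1 - x


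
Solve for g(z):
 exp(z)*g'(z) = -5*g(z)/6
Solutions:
 g(z) = C1*exp(5*exp(-z)/6)


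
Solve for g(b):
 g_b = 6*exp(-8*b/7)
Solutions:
 g(b) = C1 - 21*exp(-8*b/7)/4


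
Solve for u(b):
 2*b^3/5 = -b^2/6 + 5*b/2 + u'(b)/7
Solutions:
 u(b) = C1 + 7*b^4/10 + 7*b^3/18 - 35*b^2/4


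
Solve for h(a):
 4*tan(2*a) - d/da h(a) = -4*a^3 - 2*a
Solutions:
 h(a) = C1 + a^4 + a^2 - 2*log(cos(2*a))


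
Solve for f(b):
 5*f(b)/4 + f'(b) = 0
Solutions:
 f(b) = C1*exp(-5*b/4)


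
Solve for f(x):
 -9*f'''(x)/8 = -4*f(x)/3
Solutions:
 f(x) = C3*exp(2*2^(2/3)*x/3) + (C1*sin(2^(2/3)*sqrt(3)*x/3) + C2*cos(2^(2/3)*sqrt(3)*x/3))*exp(-2^(2/3)*x/3)


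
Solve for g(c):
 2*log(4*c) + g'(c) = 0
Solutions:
 g(c) = C1 - 2*c*log(c) - c*log(16) + 2*c


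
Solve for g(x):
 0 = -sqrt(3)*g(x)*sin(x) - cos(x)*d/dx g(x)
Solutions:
 g(x) = C1*cos(x)^(sqrt(3))


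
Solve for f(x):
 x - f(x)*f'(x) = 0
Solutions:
 f(x) = -sqrt(C1 + x^2)
 f(x) = sqrt(C1 + x^2)


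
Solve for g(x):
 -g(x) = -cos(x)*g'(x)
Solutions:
 g(x) = C1*sqrt(sin(x) + 1)/sqrt(sin(x) - 1)


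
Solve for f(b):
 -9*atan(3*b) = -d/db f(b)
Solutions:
 f(b) = C1 + 9*b*atan(3*b) - 3*log(9*b^2 + 1)/2


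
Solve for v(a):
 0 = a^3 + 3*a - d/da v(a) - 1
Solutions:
 v(a) = C1 + a^4/4 + 3*a^2/2 - a


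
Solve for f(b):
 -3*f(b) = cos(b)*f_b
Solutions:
 f(b) = C1*(sin(b) - 1)^(3/2)/(sin(b) + 1)^(3/2)


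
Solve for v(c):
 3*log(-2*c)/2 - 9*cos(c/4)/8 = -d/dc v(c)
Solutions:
 v(c) = C1 - 3*c*log(-c)/2 - 3*c*log(2)/2 + 3*c/2 + 9*sin(c/4)/2


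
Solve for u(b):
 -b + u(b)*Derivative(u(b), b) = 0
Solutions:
 u(b) = -sqrt(C1 + b^2)
 u(b) = sqrt(C1 + b^2)


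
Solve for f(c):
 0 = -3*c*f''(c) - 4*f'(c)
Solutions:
 f(c) = C1 + C2/c^(1/3)


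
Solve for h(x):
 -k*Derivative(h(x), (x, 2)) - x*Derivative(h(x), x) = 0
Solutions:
 h(x) = C1 + C2*sqrt(k)*erf(sqrt(2)*x*sqrt(1/k)/2)


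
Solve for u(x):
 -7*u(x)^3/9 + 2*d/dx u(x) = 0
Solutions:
 u(x) = -3*sqrt(-1/(C1 + 7*x))
 u(x) = 3*sqrt(-1/(C1 + 7*x))


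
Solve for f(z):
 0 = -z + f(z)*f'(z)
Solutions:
 f(z) = -sqrt(C1 + z^2)
 f(z) = sqrt(C1 + z^2)


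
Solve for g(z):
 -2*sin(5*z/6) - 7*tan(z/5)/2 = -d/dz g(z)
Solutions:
 g(z) = C1 - 35*log(cos(z/5))/2 - 12*cos(5*z/6)/5


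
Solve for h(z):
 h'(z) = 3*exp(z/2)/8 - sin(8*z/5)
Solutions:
 h(z) = C1 + 3*exp(z/2)/4 + 5*cos(8*z/5)/8


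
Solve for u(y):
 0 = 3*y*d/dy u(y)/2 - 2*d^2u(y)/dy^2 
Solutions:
 u(y) = C1 + C2*erfi(sqrt(6)*y/4)


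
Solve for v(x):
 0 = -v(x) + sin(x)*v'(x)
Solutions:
 v(x) = C1*sqrt(cos(x) - 1)/sqrt(cos(x) + 1)


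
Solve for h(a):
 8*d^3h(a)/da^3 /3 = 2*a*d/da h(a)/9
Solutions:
 h(a) = C1 + Integral(C2*airyai(18^(1/3)*a/6) + C3*airybi(18^(1/3)*a/6), a)


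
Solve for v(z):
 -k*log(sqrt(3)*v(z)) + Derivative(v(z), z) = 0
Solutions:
 Integral(1/(2*log(_y) + log(3)), (_y, v(z))) = C1 + k*z/2


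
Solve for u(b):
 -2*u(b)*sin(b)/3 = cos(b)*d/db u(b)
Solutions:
 u(b) = C1*cos(b)^(2/3)


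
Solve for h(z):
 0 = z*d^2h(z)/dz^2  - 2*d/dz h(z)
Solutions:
 h(z) = C1 + C2*z^3


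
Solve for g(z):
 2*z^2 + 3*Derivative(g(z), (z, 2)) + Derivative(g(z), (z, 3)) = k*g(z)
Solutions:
 g(z) = C1*exp(-z*((-k/2 + sqrt((2 - k)^2 - 4)/2 + 1)^(1/3) + 1 + (-k/2 + sqrt((2 - k)^2 - 4)/2 + 1)^(-1/3))) + C2*exp(z*((-k/2 + sqrt((2 - k)^2 - 4)/2 + 1)^(1/3)/2 - sqrt(3)*I*(-k/2 + sqrt((2 - k)^2 - 4)/2 + 1)^(1/3)/2 - 1 - 2/((-1 + sqrt(3)*I)*(-k/2 + sqrt((2 - k)^2 - 4)/2 + 1)^(1/3)))) + C3*exp(z*((-k/2 + sqrt((2 - k)^2 - 4)/2 + 1)^(1/3)/2 + sqrt(3)*I*(-k/2 + sqrt((2 - k)^2 - 4)/2 + 1)^(1/3)/2 - 1 + 2/((1 + sqrt(3)*I)*(-k/2 + sqrt((2 - k)^2 - 4)/2 + 1)^(1/3)))) + 2*z^2/k + 12/k^2


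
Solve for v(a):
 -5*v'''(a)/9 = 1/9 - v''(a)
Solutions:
 v(a) = C1 + C2*a + C3*exp(9*a/5) + a^2/18


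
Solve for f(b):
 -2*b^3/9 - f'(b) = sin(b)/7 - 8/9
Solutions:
 f(b) = C1 - b^4/18 + 8*b/9 + cos(b)/7


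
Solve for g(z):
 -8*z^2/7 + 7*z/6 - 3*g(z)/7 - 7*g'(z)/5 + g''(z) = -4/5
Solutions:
 g(z) = C1*exp(z*(49 - sqrt(4501))/70) + C2*exp(z*(49 + sqrt(4501))/70) - 8*z^2/3 + 1813*z/90 - 103117/1350


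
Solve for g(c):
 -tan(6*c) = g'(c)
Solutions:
 g(c) = C1 + log(cos(6*c))/6


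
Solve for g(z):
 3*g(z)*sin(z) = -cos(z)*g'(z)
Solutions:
 g(z) = C1*cos(z)^3


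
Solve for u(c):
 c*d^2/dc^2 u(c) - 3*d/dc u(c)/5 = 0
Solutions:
 u(c) = C1 + C2*c^(8/5)


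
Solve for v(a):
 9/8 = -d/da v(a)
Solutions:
 v(a) = C1 - 9*a/8


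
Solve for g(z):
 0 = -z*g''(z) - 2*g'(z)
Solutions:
 g(z) = C1 + C2/z


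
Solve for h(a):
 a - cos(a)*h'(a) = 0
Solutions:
 h(a) = C1 + Integral(a/cos(a), a)


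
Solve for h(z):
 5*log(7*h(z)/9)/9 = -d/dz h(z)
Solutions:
 -9*Integral(1/(-log(_y) - log(7) + 2*log(3)), (_y, h(z)))/5 = C1 - z


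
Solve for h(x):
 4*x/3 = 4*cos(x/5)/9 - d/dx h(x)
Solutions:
 h(x) = C1 - 2*x^2/3 + 20*sin(x/5)/9


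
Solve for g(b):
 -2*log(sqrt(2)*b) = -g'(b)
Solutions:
 g(b) = C1 + 2*b*log(b) - 2*b + b*log(2)


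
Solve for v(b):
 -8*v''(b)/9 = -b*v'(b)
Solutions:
 v(b) = C1 + C2*erfi(3*b/4)


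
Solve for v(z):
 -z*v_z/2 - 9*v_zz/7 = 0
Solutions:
 v(z) = C1 + C2*erf(sqrt(7)*z/6)


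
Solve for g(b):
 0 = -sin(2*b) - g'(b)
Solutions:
 g(b) = C1 + cos(2*b)/2


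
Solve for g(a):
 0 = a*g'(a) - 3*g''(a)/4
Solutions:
 g(a) = C1 + C2*erfi(sqrt(6)*a/3)


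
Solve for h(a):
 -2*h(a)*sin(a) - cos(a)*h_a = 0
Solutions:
 h(a) = C1*cos(a)^2


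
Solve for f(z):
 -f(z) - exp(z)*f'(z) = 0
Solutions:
 f(z) = C1*exp(exp(-z))


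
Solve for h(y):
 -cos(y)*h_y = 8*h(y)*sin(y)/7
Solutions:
 h(y) = C1*cos(y)^(8/7)


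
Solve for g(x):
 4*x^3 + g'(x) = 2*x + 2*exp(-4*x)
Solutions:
 g(x) = C1 - x^4 + x^2 - exp(-4*x)/2


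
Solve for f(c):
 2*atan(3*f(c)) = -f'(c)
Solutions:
 Integral(1/atan(3*_y), (_y, f(c))) = C1 - 2*c


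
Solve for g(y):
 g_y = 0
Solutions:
 g(y) = C1


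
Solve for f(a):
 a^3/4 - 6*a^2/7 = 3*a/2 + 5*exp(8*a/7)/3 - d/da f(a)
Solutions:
 f(a) = C1 - a^4/16 + 2*a^3/7 + 3*a^2/4 + 35*exp(8*a/7)/24


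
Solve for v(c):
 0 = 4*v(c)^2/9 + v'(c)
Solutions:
 v(c) = 9/(C1 + 4*c)


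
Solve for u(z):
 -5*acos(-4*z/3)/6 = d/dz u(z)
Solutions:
 u(z) = C1 - 5*z*acos(-4*z/3)/6 - 5*sqrt(9 - 16*z^2)/24


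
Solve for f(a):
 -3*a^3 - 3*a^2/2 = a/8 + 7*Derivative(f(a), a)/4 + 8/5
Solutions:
 f(a) = C1 - 3*a^4/7 - 2*a^3/7 - a^2/28 - 32*a/35


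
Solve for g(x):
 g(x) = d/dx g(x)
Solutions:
 g(x) = C1*exp(x)


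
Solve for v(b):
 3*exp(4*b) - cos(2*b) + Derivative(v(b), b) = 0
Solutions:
 v(b) = C1 - 3*exp(4*b)/4 + sin(2*b)/2


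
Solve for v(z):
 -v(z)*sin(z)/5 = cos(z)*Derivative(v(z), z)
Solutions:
 v(z) = C1*cos(z)^(1/5)


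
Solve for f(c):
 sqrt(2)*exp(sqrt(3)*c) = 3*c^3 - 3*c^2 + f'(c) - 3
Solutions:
 f(c) = C1 - 3*c^4/4 + c^3 + 3*c + sqrt(6)*exp(sqrt(3)*c)/3


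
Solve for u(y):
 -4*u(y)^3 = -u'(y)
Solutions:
 u(y) = -sqrt(2)*sqrt(-1/(C1 + 4*y))/2
 u(y) = sqrt(2)*sqrt(-1/(C1 + 4*y))/2


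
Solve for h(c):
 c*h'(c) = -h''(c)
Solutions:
 h(c) = C1 + C2*erf(sqrt(2)*c/2)


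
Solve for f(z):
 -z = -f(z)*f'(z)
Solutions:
 f(z) = -sqrt(C1 + z^2)
 f(z) = sqrt(C1 + z^2)


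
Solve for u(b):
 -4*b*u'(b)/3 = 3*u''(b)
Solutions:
 u(b) = C1 + C2*erf(sqrt(2)*b/3)


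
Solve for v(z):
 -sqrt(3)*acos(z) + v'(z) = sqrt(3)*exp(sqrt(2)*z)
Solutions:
 v(z) = C1 + sqrt(3)*(z*acos(z) - sqrt(1 - z^2)) + sqrt(6)*exp(sqrt(2)*z)/2


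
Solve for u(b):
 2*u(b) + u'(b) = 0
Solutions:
 u(b) = C1*exp(-2*b)


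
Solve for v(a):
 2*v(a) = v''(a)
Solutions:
 v(a) = C1*exp(-sqrt(2)*a) + C2*exp(sqrt(2)*a)


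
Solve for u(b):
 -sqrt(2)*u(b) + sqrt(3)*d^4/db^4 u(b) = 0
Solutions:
 u(b) = C1*exp(-2^(1/8)*3^(7/8)*b/3) + C2*exp(2^(1/8)*3^(7/8)*b/3) + C3*sin(2^(1/8)*3^(7/8)*b/3) + C4*cos(2^(1/8)*3^(7/8)*b/3)


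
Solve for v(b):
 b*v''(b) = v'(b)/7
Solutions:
 v(b) = C1 + C2*b^(8/7)


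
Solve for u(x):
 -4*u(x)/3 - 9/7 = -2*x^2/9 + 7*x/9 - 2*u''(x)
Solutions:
 u(x) = C1*exp(-sqrt(6)*x/3) + C2*exp(sqrt(6)*x/3) + x^2/6 - 7*x/12 - 13/28


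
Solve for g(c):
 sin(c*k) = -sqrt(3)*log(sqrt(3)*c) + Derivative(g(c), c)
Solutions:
 g(c) = C1 + sqrt(3)*c*(log(c) - 1) + sqrt(3)*c*log(3)/2 + Piecewise((-cos(c*k)/k, Ne(k, 0)), (0, True))


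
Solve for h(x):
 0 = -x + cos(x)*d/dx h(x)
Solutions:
 h(x) = C1 + Integral(x/cos(x), x)


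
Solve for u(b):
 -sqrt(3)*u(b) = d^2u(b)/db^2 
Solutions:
 u(b) = C1*sin(3^(1/4)*b) + C2*cos(3^(1/4)*b)


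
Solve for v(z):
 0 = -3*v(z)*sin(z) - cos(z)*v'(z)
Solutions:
 v(z) = C1*cos(z)^3


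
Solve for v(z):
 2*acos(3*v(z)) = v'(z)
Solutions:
 Integral(1/acos(3*_y), (_y, v(z))) = C1 + 2*z


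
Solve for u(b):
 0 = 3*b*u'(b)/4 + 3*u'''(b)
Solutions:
 u(b) = C1 + Integral(C2*airyai(-2^(1/3)*b/2) + C3*airybi(-2^(1/3)*b/2), b)


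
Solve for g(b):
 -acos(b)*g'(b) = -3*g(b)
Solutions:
 g(b) = C1*exp(3*Integral(1/acos(b), b))


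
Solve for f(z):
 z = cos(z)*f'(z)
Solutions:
 f(z) = C1 + Integral(z/cos(z), z)


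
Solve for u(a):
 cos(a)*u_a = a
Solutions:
 u(a) = C1 + Integral(a/cos(a), a)


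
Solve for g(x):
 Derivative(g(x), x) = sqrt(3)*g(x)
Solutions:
 g(x) = C1*exp(sqrt(3)*x)


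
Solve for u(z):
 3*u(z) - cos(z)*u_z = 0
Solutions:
 u(z) = C1*(sin(z) + 1)^(3/2)/(sin(z) - 1)^(3/2)


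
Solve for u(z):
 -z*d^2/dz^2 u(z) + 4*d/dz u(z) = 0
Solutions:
 u(z) = C1 + C2*z^5


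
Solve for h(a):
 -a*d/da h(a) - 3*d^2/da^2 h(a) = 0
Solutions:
 h(a) = C1 + C2*erf(sqrt(6)*a/6)
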